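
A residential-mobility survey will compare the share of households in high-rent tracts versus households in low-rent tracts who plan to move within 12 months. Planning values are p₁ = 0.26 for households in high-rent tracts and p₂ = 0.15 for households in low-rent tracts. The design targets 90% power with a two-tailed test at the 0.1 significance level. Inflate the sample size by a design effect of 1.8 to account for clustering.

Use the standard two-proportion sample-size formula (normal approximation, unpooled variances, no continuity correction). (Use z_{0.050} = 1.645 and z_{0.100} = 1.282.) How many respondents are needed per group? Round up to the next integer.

n = 408 per group

n = (z_{α/2} + z_β)² · [p₁(1−p₁) + p₂(1−p₂)] / (p₁ − p₂)²
  = (1.645 + 1.282)² · (0.26·0.74 + 0.15·0.85) / (0.11)²
  = (2.927)² · (0.1924 + 0.1275) / 0.0121
  = 8.5673 · 0.3199 / 0.0121
  = 226.50
Design effect: 1.8 × 226.50 = 407.71.
Round up → n = 408 per group.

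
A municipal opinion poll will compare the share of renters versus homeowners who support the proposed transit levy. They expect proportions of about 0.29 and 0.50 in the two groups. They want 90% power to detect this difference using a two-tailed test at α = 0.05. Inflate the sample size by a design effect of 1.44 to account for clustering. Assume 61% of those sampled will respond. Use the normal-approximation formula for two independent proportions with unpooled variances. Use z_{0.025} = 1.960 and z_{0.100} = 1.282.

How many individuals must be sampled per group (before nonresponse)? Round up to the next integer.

n = 257 per group

n = (z_{α/2} + z_β)² · [p₁(1−p₁) + p₂(1−p₂)] / (p₁ − p₂)²
  = (1.960 + 1.282)² · (0.29·0.71 + 0.50·0.50) / (-0.21)²
  = (3.242)² · (0.2059 + 0.2500) / 0.0441
  = 10.5106 · 0.4559 / 0.0441
  = 108.66
Design effect: 1.44 × 108.66 = 156.47.
Adjust for 61% response: 156.47 / 0.61 = 256.50.
Round up → n = 257 per group.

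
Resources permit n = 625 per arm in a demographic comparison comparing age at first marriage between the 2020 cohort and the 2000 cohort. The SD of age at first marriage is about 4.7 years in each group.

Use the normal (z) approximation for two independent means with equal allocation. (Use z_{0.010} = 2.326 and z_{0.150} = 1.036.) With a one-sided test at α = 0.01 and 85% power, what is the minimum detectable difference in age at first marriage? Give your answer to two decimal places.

δ = (z_α + z_β) · √((σ₁²+σ₂²)/n)
  = (2.326 + 1.036) · √(44.18/625)
  = 3.362 · √0.07069
  = 3.362 · 0.2659
  = 0.8939

Minimum detectable difference ≈ 0.89 years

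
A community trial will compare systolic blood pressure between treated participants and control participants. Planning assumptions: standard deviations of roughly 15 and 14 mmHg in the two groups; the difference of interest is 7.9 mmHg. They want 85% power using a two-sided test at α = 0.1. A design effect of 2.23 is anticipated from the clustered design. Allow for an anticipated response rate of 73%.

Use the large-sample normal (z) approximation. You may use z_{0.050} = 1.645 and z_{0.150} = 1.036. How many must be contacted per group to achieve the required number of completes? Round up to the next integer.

n = 149 per group

n = (z_{α/2} + z_β)² · (σ₁² + σ₂²) / δ²
  = (1.645 + 1.036)² · (15² + 14² = 421) / 7.9²
  = 7.1878 · 421 / 62.41
  = 48.49
Design effect: 2.23 × 48.49 = 108.13.
Adjust for 73% response: 108.13 / 0.73 = 148.12.
Round up → n = 149 per group.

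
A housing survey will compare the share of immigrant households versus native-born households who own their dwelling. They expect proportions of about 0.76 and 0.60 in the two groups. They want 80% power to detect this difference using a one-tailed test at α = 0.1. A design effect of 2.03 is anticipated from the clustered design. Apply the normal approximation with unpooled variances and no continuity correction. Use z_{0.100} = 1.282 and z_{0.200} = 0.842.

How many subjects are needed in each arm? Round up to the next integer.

n = (z_α + z_β)² · [p₁(1−p₁) + p₂(1−p₂)] / (p₁ − p₂)²
  = (1.282 + 0.842)² · (0.76·0.24 + 0.60·0.40) / (0.16)²
  = (2.124)² · (0.1824 + 0.2400) / 0.0256
  = 4.5114 · 0.4224 / 0.0256
  = 74.44
Design effect: 2.03 × 74.44 = 151.11.
Round up → n = 152 per group.

n = 152 per group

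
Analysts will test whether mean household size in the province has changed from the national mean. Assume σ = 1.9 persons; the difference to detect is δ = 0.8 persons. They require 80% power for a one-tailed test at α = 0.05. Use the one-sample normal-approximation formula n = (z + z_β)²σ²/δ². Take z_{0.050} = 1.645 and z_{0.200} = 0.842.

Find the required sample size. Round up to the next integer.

n = (z_α + z_β)² · σ² / δ²
  = (1.645 + 0.842)² · 1.9² / 0.8²
  = 6.1852 · 3.61 / 0.64
  = 34.89
Round up → n = 35.

n = 35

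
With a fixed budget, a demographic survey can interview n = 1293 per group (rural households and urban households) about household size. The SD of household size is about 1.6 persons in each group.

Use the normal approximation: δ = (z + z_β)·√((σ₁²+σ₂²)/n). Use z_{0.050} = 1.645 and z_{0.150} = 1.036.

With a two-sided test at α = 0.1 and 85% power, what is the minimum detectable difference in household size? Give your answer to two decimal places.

δ = (z_{α/2} + z_β) · √((σ₁²+σ₂²)/n)
  = (1.645 + 1.036) · √(5.12/1293)
  = 2.681 · √0.00396
  = 2.681 · 0.0629
  = 0.1687

Minimum detectable difference ≈ 0.17 persons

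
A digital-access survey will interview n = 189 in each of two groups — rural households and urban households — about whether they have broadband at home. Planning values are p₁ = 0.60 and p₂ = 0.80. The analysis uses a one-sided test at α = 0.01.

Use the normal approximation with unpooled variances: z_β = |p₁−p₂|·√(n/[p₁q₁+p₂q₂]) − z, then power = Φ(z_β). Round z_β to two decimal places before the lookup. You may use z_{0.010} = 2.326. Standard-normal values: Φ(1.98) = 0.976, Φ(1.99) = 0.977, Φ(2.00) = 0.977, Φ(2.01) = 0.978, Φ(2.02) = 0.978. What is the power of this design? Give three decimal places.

z_β = |p₁−p₂|·√(n/[p₁q₁+p₂q₂]) − z_α
    = 0.20 · √(189/0.4000) − 2.326
    = 0.20 · 21.7371 − 2.326
    = 4.3474 − 2.326 = 2.0214 → 2.02
Power = Φ(2.02) = 0.978.

Power ≈ 0.978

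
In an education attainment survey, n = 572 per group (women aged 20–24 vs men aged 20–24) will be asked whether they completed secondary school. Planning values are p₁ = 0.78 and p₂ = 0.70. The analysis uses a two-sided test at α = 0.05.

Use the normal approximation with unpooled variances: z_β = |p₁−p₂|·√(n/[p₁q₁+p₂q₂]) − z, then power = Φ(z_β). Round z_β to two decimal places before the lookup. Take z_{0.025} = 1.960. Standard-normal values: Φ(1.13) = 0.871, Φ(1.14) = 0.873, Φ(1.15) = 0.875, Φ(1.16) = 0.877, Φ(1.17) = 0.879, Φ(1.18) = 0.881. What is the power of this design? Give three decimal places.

z_β = |p₁−p₂|·√(n/[p₁q₁+p₂q₂]) − z_{α/2}
    = 0.08 · √(572/0.3816) − 1.960
    = 0.08 · 38.7163 − 1.960
    = 3.0973 − 1.960 = 1.1373 → 1.14
Power = Φ(1.14) = 0.873.

Power ≈ 0.873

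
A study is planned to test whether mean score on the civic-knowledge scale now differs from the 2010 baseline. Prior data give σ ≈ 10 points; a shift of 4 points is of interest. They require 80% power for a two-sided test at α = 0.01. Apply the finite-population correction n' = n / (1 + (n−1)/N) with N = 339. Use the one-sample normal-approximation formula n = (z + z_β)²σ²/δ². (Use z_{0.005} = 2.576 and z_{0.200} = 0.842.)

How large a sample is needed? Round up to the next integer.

n = (z_{α/2} + z_β)² · σ² / δ²
  = (2.576 + 0.842)² · 10² / 4²
  = 11.6827 · 100 / 16
  = 73.02
Finite-population correction (N = 339): 73.02 / (1 + (73.02 − 1)/339) = 60.22.
Round up → n = 61.

n = 61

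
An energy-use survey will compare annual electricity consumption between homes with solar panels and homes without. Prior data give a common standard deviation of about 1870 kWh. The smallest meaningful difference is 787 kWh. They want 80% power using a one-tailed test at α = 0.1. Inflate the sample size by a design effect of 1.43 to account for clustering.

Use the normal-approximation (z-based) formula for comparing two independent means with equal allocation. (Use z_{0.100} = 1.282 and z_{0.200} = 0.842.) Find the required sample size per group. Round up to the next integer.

n = (z_α + z_β)² · (σ₁² + σ₂²) / δ²
  = (1.282 + 0.842)² · (2·1870² = 6993800) / 787²
  = 4.5114 · 6993800 / 619369
  = 50.94
Design effect: 1.43 × 50.94 = 72.85.
Round up → n = 73 per group.

n = 73 per group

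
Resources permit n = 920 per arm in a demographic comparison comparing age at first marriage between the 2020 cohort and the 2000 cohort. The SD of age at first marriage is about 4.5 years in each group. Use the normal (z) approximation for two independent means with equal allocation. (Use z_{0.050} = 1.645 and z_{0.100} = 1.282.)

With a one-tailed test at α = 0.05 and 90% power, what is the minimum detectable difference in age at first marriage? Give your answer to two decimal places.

Minimum detectable difference ≈ 0.61 years

δ = (z_α + z_β) · √((σ₁²+σ₂²)/n)
  = (1.645 + 1.282) · √(40.5/920)
  = 2.927 · √0.04402
  = 2.927 · 0.2098
  = 0.6141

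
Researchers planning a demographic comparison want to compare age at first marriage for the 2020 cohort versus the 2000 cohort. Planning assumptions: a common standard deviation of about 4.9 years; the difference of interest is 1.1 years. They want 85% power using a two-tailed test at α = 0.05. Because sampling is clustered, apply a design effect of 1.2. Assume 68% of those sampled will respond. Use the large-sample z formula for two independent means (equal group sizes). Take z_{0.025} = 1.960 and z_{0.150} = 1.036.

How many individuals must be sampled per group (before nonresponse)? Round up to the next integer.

n = (z_{α/2} + z_β)² · (σ₁² + σ₂²) / δ²
  = (1.960 + 1.036)² · (2·4.9² = 48.02) / 1.1²
  = 8.9760 · 48.02 / 1.21
  = 356.22
Design effect: 1.2 × 356.22 = 427.47.
Adjust for 68% response: 427.47 / 0.68 = 628.63.
Round up → n = 629 per group.

n = 629 per group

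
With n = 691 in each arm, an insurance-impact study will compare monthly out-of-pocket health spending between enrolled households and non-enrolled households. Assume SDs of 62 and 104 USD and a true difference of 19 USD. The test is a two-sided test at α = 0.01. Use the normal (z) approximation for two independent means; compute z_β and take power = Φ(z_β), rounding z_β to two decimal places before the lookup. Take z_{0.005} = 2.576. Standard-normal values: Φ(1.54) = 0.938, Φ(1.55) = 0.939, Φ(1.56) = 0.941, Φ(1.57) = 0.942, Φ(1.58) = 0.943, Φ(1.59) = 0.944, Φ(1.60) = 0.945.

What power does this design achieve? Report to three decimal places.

Power ≈ 0.939

z_β = δ·√(n/(σ₁²+σ₂²)) − z_{α/2}
    = 19 · √(691/14660) − 2.576
    = 19 · 0.21711 − 2.576
    = 4.1250 − 2.576 = 1.5490 → 1.55
Power = Φ(1.55) = 0.939.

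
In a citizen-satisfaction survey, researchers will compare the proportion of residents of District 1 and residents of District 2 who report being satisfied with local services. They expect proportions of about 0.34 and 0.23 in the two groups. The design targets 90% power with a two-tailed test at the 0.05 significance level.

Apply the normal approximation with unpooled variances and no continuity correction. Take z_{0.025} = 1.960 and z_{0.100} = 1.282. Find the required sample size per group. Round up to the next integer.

n = (z_{α/2} + z_β)² · [p₁(1−p₁) + p₂(1−p₂)] / (p₁ − p₂)²
  = (1.960 + 1.282)² · (0.34·0.66 + 0.23·0.77) / (0.11)²
  = (3.242)² · (0.2244 + 0.1771) / 0.0121
  = 10.5106 · 0.4015 / 0.0121
  = 348.76
Round up → n = 349 per group.

n = 349 per group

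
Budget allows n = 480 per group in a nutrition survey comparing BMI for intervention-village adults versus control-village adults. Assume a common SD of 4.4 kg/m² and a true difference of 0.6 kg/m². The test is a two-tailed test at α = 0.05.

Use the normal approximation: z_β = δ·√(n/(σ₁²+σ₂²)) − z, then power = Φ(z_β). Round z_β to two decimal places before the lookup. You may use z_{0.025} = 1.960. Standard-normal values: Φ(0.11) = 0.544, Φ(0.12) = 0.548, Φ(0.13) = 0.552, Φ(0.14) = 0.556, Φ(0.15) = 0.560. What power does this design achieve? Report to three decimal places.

z_β = δ·√(n/(σ₁²+σ₂²)) − z_{α/2}
    = 0.6 · √(480/38.72) − 1.960
    = 0.6 · 3.52089 − 1.960
    = 2.1125 − 1.960 = 0.1525 → 0.15
Power = Φ(0.15) = 0.560.

Power ≈ 0.560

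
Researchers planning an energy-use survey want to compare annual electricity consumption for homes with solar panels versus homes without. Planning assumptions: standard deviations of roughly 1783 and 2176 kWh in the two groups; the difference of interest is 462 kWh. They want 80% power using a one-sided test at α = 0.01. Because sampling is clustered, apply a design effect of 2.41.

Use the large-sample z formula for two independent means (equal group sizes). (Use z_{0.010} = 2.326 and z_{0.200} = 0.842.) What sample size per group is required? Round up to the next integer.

n = 897 per group

n = (z_α + z_β)² · (σ₁² + σ₂²) / δ²
  = (2.326 + 0.842)² · (1783² + 2176² = 7914065) / 462²
  = 10.0362 · 7914065 / 213444
  = 372.12
Design effect: 2.41 × 372.12 = 896.82.
Round up → n = 897 per group.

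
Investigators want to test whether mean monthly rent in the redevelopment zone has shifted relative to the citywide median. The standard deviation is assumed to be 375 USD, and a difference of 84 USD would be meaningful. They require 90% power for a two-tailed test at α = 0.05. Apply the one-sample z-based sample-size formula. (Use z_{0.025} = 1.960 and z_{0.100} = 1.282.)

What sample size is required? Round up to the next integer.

n = (z_{α/2} + z_β)² · σ² / δ²
  = (1.960 + 1.282)² · 375² / 84²
  = 10.5106 · 140625 / 7056
  = 209.47
Round up → n = 210.

n = 210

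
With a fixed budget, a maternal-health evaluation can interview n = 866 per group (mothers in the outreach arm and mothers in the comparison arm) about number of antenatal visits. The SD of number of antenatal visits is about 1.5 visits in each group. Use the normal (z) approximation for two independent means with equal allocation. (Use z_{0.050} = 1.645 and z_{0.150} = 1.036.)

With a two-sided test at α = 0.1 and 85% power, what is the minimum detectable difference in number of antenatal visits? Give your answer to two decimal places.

δ = (z_{α/2} + z_β) · √((σ₁²+σ₂²)/n)
  = (1.645 + 1.036) · √(4.5/866)
  = 2.681 · √0.0052
  = 2.681 · 0.0721
  = 0.1933

Minimum detectable difference ≈ 0.19 visits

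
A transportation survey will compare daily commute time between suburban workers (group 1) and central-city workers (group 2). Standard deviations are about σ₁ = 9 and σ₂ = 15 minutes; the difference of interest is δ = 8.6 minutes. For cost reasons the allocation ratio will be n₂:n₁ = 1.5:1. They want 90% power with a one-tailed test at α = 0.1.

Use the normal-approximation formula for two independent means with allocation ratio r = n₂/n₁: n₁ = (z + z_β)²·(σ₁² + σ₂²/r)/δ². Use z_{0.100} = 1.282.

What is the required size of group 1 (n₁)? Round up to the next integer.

n₁ = (z_α + z_β)² · (σ₁² + σ₂²/r) / δ²
   = (1.282 + 1.282)² · (9² + 15²/1.5) / 8.6²
   = 6.5741 · (81 + 150) / 73.96
   = 6.5741 · 231 / 73.96
   = 20.53
Round up → n₁ = 21; n₂ = r·n₁ = 1.5 × 21 = 32.

n₁ = 21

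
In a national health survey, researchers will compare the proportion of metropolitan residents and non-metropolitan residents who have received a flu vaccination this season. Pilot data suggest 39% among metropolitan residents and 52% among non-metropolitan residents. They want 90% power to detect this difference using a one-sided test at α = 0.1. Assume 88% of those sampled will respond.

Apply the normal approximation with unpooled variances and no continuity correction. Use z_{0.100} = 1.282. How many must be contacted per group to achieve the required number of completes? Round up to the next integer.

n = (z_α + z_β)² · [p₁(1−p₁) + p₂(1−p₂)] / (p₁ − p₂)²
  = (1.282 + 1.282)² · (0.39·0.61 + 0.52·0.48) / (-0.13)²
  = (2.564)² · (0.2379 + 0.2496) / 0.0169
  = 6.5741 · 0.4875 / 0.0169
  = 189.64
Adjust for 88% response: 189.64 / 0.88 = 215.50.
Round up → n = 216 per group.

n = 216 per group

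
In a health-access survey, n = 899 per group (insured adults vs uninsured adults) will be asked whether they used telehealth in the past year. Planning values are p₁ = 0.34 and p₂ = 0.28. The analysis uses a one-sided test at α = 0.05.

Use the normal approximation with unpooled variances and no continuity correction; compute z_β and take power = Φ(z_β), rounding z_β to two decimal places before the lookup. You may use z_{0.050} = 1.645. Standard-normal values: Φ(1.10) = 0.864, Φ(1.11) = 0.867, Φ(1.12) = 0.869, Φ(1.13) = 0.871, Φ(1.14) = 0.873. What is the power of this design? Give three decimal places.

z_β = |p₁−p₂|·√(n/[p₁q₁+p₂q₂]) − z_α
    = 0.06 · √(899/0.4260) − 1.645
    = 0.06 · 45.9383 − 1.645
    = 2.7563 − 1.645 = 1.1113 → 1.11
Power = Φ(1.11) = 0.867.

Power ≈ 0.867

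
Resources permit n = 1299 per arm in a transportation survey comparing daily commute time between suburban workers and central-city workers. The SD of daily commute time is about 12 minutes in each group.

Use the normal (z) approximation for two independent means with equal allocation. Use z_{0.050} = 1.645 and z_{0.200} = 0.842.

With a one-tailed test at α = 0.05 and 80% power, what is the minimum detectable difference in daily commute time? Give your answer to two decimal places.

Minimum detectable difference ≈ 1.17 minutes

δ = (z_α + z_β) · √((σ₁²+σ₂²)/n)
  = (1.645 + 0.842) · √(288/1299)
  = 2.487 · √0.22171
  = 2.487 · 0.4709
  = 1.1710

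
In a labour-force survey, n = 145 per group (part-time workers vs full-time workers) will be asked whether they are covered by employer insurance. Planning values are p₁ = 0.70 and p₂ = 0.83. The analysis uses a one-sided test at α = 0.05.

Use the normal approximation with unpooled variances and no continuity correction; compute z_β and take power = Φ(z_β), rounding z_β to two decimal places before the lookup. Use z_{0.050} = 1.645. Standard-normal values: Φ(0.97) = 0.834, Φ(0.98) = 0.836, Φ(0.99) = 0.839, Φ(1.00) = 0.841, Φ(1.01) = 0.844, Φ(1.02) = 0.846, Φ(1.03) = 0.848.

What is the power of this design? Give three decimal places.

Power ≈ 0.841

z_β = |p₁−p₂|·√(n/[p₁q₁+p₂q₂]) − z_α
    = 0.13 · √(145/0.3511) − 1.645
    = 0.13 · 20.3221 − 1.645
    = 2.6419 − 1.645 = 0.9969 → 1.00
Power = Φ(1.00) = 0.841.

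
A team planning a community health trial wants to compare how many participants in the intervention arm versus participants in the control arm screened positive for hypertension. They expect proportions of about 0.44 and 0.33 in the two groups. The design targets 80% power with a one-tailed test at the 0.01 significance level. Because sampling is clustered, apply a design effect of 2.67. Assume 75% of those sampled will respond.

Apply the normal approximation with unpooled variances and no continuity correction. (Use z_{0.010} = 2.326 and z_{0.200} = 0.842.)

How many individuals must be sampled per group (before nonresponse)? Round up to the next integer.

n = (z_α + z_β)² · [p₁(1−p₁) + p₂(1−p₂)] / (p₁ − p₂)²
  = (2.326 + 0.842)² · (0.44·0.56 + 0.33·0.67) / (0.11)²
  = (3.168)² · (0.2464 + 0.2211) / 0.0121
  = 10.0362 · 0.4675 / 0.0121
  = 387.76
Design effect: 2.67 × 387.76 = 1035.33.
Adjust for 75% response: 1035.33 / 0.75 = 1380.44.
Round up → n = 1381 per group.

n = 1381 per group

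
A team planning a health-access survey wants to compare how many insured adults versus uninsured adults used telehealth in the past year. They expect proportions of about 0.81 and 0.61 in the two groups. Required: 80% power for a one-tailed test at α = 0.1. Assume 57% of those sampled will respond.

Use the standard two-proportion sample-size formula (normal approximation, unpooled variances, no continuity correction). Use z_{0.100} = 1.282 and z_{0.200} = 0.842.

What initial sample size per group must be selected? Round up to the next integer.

n = (z_α + z_β)² · [p₁(1−p₁) + p₂(1−p₂)] / (p₁ − p₂)²
  = (1.282 + 0.842)² · (0.81·0.19 + 0.61·0.39) / (0.20)²
  = (2.124)² · (0.1539 + 0.2379) / 0.0400
  = 4.5114 · 0.3918 / 0.0400
  = 44.19
Adjust for 57% response: 44.19 / 0.57 = 77.52.
Round up → n = 78 per group.

n = 78 per group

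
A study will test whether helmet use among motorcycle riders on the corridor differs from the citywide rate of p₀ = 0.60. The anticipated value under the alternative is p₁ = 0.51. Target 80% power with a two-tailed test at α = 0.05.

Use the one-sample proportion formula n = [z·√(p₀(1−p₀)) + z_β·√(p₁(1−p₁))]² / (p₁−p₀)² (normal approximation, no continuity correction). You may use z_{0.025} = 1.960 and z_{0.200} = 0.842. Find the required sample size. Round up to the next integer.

n = [z_{α/2}·√(p₀q₀) + z_β·√(p₁q₁)]² / (p₁ − p₀)²
  = [1.960·√(0.60·0.40) + 0.842·√(0.51·0.49)]² / (-0.09)²
  = [1.960·0.4899 + 0.842·0.4999]² / 0.0081
  = [1.3811]² / 0.0081
  = 235.49
Round up → n = 236.

n = 236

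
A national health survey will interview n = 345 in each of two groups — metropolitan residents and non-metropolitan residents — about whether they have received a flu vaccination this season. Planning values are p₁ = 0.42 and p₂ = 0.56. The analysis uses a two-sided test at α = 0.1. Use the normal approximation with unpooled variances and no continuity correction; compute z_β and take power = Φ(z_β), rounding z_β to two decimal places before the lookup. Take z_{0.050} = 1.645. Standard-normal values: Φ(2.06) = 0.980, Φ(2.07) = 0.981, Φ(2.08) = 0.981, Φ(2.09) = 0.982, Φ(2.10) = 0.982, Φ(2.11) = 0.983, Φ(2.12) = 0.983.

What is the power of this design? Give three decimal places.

z_β = |p₁−p₂|·√(n/[p₁q₁+p₂q₂]) − z_{α/2}
    = 0.14 · √(345/0.4900) − 1.645
    = 0.14 · 26.5345 − 1.645
    = 3.7148 − 1.645 = 2.0698 → 2.07
Power = Φ(2.07) = 0.981.

Power ≈ 0.981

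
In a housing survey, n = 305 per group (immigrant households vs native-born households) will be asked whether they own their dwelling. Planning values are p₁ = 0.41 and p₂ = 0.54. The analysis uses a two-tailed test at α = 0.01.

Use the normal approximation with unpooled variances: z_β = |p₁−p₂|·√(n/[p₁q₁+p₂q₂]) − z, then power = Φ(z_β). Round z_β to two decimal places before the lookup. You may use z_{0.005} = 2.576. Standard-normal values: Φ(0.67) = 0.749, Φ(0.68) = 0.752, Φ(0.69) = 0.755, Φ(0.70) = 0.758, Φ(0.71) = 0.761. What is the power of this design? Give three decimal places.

Power ≈ 0.749

z_β = |p₁−p₂|·√(n/[p₁q₁+p₂q₂]) − z_{α/2}
    = 0.13 · √(305/0.4903) − 2.576
    = 0.13 · 24.9413 − 2.576
    = 3.2424 − 2.576 = 0.6664 → 0.67
Power = Φ(0.67) = 0.749.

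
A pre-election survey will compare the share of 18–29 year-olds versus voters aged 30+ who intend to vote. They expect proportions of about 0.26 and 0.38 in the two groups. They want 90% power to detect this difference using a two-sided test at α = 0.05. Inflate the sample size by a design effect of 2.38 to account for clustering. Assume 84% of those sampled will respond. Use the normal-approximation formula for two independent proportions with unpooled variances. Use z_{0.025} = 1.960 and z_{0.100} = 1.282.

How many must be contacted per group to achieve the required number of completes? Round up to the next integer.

n = (z_{α/2} + z_β)² · [p₁(1−p₁) + p₂(1−p₂)] / (p₁ − p₂)²
  = (1.960 + 1.282)² · (0.26·0.74 + 0.38·0.62) / (-0.12)²
  = (3.242)² · (0.1924 + 0.2356) / 0.0144
  = 10.5106 · 0.4280 / 0.0144
  = 312.40
Design effect: 2.38 × 312.40 = 743.51.
Adjust for 84% response: 743.51 / 0.84 = 885.13.
Round up → n = 886 per group.

n = 886 per group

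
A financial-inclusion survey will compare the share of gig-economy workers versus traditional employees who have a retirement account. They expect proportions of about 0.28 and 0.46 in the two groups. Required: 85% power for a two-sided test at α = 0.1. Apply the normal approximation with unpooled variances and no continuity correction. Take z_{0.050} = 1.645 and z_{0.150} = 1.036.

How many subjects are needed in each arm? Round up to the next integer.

n = (z_{α/2} + z_β)² · [p₁(1−p₁) + p₂(1−p₂)] / (p₁ − p₂)²
  = (1.645 + 1.036)² · (0.28·0.72 + 0.46·0.54) / (-0.18)²
  = (2.681)² · (0.2016 + 0.2484) / 0.0324
  = 7.1878 · 0.4500 / 0.0324
  = 99.83
Round up → n = 100 per group.

n = 100 per group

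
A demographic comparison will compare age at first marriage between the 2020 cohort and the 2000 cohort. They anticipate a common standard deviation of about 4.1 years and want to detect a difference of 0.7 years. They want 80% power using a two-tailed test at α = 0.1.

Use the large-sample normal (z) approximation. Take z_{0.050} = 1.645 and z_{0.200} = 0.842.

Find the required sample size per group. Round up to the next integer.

n = 425 per group

n = (z_{α/2} + z_β)² · (σ₁² + σ₂²) / δ²
  = (1.645 + 0.842)² · (2·4.1² = 33.62) / 0.7²
  = 6.1852 · 33.62 / 0.49
  = 424.38
Round up → n = 425 per group.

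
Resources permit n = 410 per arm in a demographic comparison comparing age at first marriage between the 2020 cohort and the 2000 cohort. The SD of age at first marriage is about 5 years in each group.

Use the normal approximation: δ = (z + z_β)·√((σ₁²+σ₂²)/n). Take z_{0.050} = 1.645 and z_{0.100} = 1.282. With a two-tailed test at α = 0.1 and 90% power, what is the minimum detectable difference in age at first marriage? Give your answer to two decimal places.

δ = (z_{α/2} + z_β) · √((σ₁²+σ₂²)/n)
  = (1.645 + 1.282) · √(50/410)
  = 2.927 · √0.12195
  = 2.927 · 0.3492
  = 1.0222

Minimum detectable difference ≈ 1.02 years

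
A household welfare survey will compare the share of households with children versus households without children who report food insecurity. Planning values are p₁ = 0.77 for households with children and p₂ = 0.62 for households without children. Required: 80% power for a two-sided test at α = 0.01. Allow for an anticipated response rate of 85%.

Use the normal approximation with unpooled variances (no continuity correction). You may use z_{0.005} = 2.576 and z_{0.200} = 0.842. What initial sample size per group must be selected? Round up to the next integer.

n = 253 per group

n = (z_{α/2} + z_β)² · [p₁(1−p₁) + p₂(1−p₂)] / (p₁ − p₂)²
  = (2.576 + 0.842)² · (0.77·0.23 + 0.62·0.38) / (0.15)²
  = (3.418)² · (0.1771 + 0.2356) / 0.0225
  = 11.6827 · 0.4127 / 0.0225
  = 214.29
Adjust for 85% response: 214.29 / 0.85 = 252.10.
Round up → n = 253 per group.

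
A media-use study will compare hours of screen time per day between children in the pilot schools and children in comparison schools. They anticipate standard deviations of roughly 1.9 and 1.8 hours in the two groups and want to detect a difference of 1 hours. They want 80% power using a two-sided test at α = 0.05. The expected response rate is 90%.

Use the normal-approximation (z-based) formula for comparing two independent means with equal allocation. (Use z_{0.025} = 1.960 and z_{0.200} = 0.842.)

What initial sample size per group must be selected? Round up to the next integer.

n = 60 per group

n = (z_{α/2} + z_β)² · (σ₁² + σ₂²) / δ²
  = (1.960 + 0.842)² · (1.9² + 1.8² = 6.85) / 1²
  = 7.8512 · 6.85 / 1
  = 53.78
Adjust for 90% response: 53.78 / 0.90 = 59.76.
Round up → n = 60 per group.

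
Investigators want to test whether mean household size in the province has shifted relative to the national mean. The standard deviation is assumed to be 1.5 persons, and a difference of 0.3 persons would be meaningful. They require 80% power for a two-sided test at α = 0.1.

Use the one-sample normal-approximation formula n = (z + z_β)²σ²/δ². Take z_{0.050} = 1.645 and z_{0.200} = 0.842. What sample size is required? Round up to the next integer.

n = 155

n = (z_{α/2} + z_β)² · σ² / δ²
  = (1.645 + 0.842)² · 1.5² / 0.3²
  = 6.1852 · 2.25 / 0.09
  = 154.63
Round up → n = 155.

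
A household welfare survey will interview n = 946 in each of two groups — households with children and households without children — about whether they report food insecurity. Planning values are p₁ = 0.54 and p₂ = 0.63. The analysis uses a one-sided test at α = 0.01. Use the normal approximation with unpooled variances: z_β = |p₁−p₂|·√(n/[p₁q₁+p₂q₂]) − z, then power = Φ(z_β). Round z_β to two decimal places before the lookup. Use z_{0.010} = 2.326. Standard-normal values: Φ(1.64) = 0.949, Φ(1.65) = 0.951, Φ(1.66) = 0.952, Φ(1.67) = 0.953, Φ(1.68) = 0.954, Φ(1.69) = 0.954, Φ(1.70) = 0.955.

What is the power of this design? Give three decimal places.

Power ≈ 0.952

z_β = |p₁−p₂|·√(n/[p₁q₁+p₂q₂]) − z_α
    = 0.09 · √(946/0.4815) − 2.326
    = 0.09 · 44.3249 − 2.326
    = 3.9892 − 2.326 = 1.6632 → 1.66
Power = Φ(1.66) = 0.952.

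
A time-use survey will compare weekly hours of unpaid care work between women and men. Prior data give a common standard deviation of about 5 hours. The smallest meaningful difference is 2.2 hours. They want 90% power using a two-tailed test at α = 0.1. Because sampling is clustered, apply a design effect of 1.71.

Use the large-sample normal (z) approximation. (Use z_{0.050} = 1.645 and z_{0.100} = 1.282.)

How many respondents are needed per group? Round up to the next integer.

n = (z_{α/2} + z_β)² · (σ₁² + σ₂²) / δ²
  = (1.645 + 1.282)² · (2·5² = 50) / 2.2²
  = 8.5673 · 50 / 4.84
  = 88.51
Design effect: 1.71 × 88.51 = 151.34.
Round up → n = 152 per group.

n = 152 per group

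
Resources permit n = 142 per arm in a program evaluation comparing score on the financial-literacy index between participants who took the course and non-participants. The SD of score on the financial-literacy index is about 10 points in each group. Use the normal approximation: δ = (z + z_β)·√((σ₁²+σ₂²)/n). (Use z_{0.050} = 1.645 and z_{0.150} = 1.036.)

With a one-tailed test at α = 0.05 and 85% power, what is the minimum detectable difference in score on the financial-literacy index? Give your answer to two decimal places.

Minimum detectable difference ≈ 3.18 points

δ = (z_α + z_β) · √((σ₁²+σ₂²)/n)
  = (1.645 + 1.036) · √(200/142)
  = 2.681 · √1.4085
  = 2.681 · 1.1868
  = 3.1818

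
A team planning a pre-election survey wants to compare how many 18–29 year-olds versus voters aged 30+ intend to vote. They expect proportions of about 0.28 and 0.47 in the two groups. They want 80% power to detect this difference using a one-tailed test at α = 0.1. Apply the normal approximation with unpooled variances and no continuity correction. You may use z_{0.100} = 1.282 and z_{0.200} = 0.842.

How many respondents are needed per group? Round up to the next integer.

n = 57 per group

n = (z_α + z_β)² · [p₁(1−p₁) + p₂(1−p₂)] / (p₁ − p₂)²
  = (1.282 + 0.842)² · (0.28·0.72 + 0.47·0.53) / (-0.19)²
  = (2.124)² · (0.2016 + 0.2491) / 0.0361
  = 4.5114 · 0.4507 / 0.0361
  = 56.32
Round up → n = 57 per group.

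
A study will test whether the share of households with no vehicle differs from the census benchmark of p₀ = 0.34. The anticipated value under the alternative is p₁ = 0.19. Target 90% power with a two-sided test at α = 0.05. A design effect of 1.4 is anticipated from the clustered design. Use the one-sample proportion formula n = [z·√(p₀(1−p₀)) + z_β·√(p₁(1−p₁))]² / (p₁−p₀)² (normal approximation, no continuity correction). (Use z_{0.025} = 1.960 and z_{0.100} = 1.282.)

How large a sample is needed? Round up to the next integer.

n = [z_{α/2}·√(p₀q₀) + z_β·√(p₁q₁)]² / (p₁ − p₀)²
  = [1.960·√(0.34·0.66) + 1.282·√(0.19·0.81)]² / (-0.15)²
  = [1.960·0.4737 + 1.282·0.3923]² / 0.0225
  = [1.4314]² / 0.0225
  = 91.06
Design effect: 1.4 × 91.06 = 127.49.
Round up → n = 128.

n = 128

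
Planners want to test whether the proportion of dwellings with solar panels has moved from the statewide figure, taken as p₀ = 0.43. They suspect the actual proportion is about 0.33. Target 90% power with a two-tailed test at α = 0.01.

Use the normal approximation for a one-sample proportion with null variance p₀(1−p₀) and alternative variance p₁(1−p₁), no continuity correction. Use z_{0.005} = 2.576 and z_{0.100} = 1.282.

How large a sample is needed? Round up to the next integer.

n = [z_{α/2}·√(p₀q₀) + z_β·√(p₁q₁)]² / (p₁ − p₀)²
  = [2.576·√(0.43·0.57) + 1.282·√(0.33·0.67)]² / (-0.10)²
  = [2.576·0.4951 + 1.282·0.4702]² / 0.0100
  = [1.8781]² / 0.0100
  = 352.74
Round up → n = 353.

n = 353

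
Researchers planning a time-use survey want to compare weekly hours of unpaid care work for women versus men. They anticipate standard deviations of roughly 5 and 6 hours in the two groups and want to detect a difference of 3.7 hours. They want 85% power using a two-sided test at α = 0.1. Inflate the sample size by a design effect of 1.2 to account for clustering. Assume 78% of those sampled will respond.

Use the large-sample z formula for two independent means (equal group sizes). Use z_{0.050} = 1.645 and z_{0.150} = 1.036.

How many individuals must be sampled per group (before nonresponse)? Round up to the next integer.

n = 50 per group

n = (z_{α/2} + z_β)² · (σ₁² + σ₂²) / δ²
  = (1.645 + 1.036)² · (5² + 6² = 61) / 3.7²
  = 7.1878 · 61 / 13.69
  = 32.03
Design effect: 1.2 × 32.03 = 38.43.
Adjust for 78% response: 38.43 / 0.78 = 49.27.
Round up → n = 50 per group.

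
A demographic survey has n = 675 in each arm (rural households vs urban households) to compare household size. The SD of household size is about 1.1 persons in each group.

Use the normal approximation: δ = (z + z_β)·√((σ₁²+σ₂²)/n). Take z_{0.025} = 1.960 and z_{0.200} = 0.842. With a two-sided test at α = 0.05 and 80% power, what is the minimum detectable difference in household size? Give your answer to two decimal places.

Minimum detectable difference ≈ 0.17 persons

δ = (z_{α/2} + z_β) · √((σ₁²+σ₂²)/n)
  = (1.960 + 0.842) · √(2.42/675)
  = 2.802 · √0.00359
  = 2.802 · 0.0599
  = 0.1678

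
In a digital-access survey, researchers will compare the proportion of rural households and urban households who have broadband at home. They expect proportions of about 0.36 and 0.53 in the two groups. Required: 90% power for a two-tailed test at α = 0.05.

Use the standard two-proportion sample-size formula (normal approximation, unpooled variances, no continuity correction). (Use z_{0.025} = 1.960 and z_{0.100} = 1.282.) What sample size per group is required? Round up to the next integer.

n = 175 per group

n = (z_{α/2} + z_β)² · [p₁(1−p₁) + p₂(1−p₂)] / (p₁ − p₂)²
  = (1.960 + 1.282)² · (0.36·0.64 + 0.53·0.47) / (-0.17)²
  = (3.242)² · (0.2304 + 0.2491) / 0.0289
  = 10.5106 · 0.4795 / 0.0289
  = 174.39
Round up → n = 175 per group.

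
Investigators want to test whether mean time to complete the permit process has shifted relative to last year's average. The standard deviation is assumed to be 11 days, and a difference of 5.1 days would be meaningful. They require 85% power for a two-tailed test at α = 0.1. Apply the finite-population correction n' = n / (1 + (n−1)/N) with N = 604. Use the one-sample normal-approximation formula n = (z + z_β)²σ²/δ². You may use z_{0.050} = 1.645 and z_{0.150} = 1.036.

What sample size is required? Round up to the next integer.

n = (z_{α/2} + z_β)² · σ² / δ²
  = (1.645 + 1.036)² · 11² / 5.1²
  = 7.1878 · 121 / 26.01
  = 33.44
Finite-population correction (N = 604): 33.44 / (1 + (33.44 − 1)/604) = 31.73.
Round up → n = 32.

n = 32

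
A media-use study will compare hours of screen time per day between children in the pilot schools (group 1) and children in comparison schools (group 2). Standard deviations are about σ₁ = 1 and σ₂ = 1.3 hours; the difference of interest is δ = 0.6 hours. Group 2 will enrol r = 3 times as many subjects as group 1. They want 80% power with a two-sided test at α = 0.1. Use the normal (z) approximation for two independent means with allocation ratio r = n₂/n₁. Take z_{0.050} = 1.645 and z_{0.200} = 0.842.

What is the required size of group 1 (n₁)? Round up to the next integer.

n₁ = 27

n₁ = (z_{α/2} + z_β)² · (σ₁² + σ₂²/r) / δ²
   = (1.645 + 0.842)² · (1² + 1.3²/3) / 0.6²
   = 6.1852 · (1 + 0.56333) / 0.36
   = 6.1852 · 1.5633 / 0.36
   = 26.86
Round up → n₁ = 27; n₂ = r·n₁ = 3 × 27 = 81.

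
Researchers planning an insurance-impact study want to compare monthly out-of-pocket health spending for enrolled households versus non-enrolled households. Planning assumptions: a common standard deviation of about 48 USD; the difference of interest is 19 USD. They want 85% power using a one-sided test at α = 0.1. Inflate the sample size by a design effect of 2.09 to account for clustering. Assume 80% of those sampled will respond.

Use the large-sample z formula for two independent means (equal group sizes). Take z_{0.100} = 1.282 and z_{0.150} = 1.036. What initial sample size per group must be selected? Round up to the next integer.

n = (z_α + z_β)² · (σ₁² + σ₂²) / δ²
  = (1.282 + 1.036)² · (2·48² = 4608) / 19²
  = 5.3731 · 4608 / 361
  = 68.59
Design effect: 2.09 × 68.59 = 143.34.
Adjust for 80% response: 143.34 / 0.80 = 179.18.
Round up → n = 180 per group.

n = 180 per group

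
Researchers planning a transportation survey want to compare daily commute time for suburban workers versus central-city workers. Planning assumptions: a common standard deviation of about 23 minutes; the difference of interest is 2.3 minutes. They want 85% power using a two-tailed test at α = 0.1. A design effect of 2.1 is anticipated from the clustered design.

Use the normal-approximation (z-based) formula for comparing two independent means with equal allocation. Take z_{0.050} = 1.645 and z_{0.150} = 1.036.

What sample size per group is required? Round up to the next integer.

n = (z_{α/2} + z_β)² · (σ₁² + σ₂²) / δ²
  = (1.645 + 1.036)² · (2·23² = 1058) / 2.3²
  = 7.1878 · 1058 / 5.29
  = 1437.55
Design effect: 2.1 × 1437.55 = 3018.86.
Round up → n = 3019 per group.

n = 3019 per group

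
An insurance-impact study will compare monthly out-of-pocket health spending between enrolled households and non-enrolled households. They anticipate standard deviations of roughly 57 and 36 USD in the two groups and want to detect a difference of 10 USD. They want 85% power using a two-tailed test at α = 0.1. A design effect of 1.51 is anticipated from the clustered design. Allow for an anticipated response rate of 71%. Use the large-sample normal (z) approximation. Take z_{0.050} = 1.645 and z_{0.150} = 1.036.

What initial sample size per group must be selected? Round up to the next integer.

n = (z_{α/2} + z_β)² · (σ₁² + σ₂²) / δ²
  = (1.645 + 1.036)² · (57² + 36² = 4545) / 10²
  = 7.1878 · 4545 / 100
  = 326.68
Design effect: 1.51 × 326.68 = 493.29.
Adjust for 71% response: 493.29 / 0.71 = 694.78.
Round up → n = 695 per group.

n = 695 per group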